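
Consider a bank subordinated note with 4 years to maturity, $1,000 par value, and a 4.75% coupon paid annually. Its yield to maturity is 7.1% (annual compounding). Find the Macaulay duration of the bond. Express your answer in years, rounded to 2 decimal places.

Periodic yield y = 0.071. Discount each cash flow and weight by its year:
  t   CF        PV=CF/(1+0.071)^t    t·PV
  1        47.50        44.3511        44.3511
  2        47.50        41.4109        82.8218
  3        47.50        38.6656       115.9969
  4     1,047.50       796.1523     3,184.6092
  Σ                    920.5799     3,427.7789
Price P = Σ PV = 920.5799.
Macaulay duration = Σ(t·PV) / P = 3,427.7789 / 920.5799 = 3.72350 years.

3.72 years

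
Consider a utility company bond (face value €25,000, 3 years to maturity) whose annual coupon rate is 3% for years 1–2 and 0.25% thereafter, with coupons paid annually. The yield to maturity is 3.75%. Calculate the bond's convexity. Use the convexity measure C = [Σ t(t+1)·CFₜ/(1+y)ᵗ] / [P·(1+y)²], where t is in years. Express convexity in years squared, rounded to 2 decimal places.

10.70

With y = 0.0375:
  t   CF        PV=CF/(1+0.0375)^t    t·PV        t(t+1)·PV
  1       750.00       722.8916       722.8916       1,445.7831
  2       750.00       696.7630     1,393.5259       4,180.5777
  3    25,062.50    22,441.9233    67,325.7699     269,303.0796
  Σ                 23,861.5778    69,442.1874     274,929.4405
P = 23,861.5778.
Convexity = Σ t(t+1)·PV / [P·(1+y)²] = 274,929.4405 / (23,861.5778 × 1.076406) = 10.70399.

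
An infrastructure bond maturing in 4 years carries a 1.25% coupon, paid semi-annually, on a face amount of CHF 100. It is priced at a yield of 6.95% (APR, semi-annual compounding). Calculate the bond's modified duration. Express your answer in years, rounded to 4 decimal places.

Periodic yield y = 0.03475. First find Macaulay duration:
  t   CF        PV=CF/(1+0.03475)^t    t·PV
  1        0.625         0.6040         0.6040
  2        0.625         0.5837         1.1675
  3        0.625         0.5641         1.6924
  4        0.625         0.5452         2.1807
  5        0.625         0.5269         2.6343
  6        0.625         0.5092         3.0551
  7        0.625         0.4921         3.4445
  8      100.625        76.5636       612.5089
  Σ                     80.3888       627.2874
P = 80.3888; Macaulay duration = 627.2874 / 80.3888 = 7.80317 half-year periods = 3.90159 years.
Modified duration = D_Mac / (1 + y) = 3.90159 / 1.03475 = 3.77056 years.

3.7706 years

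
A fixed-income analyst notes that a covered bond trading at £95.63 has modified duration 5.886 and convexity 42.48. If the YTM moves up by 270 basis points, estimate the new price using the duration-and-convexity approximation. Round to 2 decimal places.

£81.91

Duration effect: -D_mod·Δy = -5.886 × (+0.027) = -0.158922
Convexity effect: ½·C·(Δy)² = 0.5 × 42.48 × (0.027)² = +0.01548396
ΔP/P ≈ -0.158922 + 0.01548396 = -0.14343804
New price ≈ 95.63 × (1 - 0.14343804) = 81.9130202348.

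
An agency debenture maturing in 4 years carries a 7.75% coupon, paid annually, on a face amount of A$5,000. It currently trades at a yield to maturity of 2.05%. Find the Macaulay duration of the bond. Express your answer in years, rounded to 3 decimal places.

Periodic yield y = 0.0205. Discount each cash flow and weight by its year:
  t   CF        PV=CF/(1+0.0205)^t    t·PV
  1       387.50       379.7158       379.7158
  2       387.50       372.0880       744.1760
  3       387.50       364.6134     1,093.8403
  4     5,387.50     4,967.4699    19,869.8797
  Σ                  6,083.8872    22,087.6119
Price P = Σ PV = 6,083.8872.
Macaulay duration = Σ(t·PV) / P = 22,087.6119 / 6,083.8872 = 3.63051 years.

3.631 years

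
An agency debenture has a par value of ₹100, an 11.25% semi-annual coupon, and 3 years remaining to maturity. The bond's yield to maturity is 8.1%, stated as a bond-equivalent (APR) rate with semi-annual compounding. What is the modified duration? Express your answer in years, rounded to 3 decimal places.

2.541 years

Periodic yield y = 0.0405. First find Macaulay duration:
  t   CF        PV=CF/(1+0.0405)^t    t·PV
  1        5.625         5.4061         5.4061
  2        5.625         5.1956        10.3913
  3        5.625         4.9934        14.9802
  4        5.625         4.7990        19.1962
  5        5.625         4.6122        23.0612
  6      105.625        83.2366       499.4195
  Σ                    108.2429       572.4543
P = 108.2429; Macaulay duration = 572.4543 / 108.2429 = 5.28861 half-year periods = 2.64430 years.
Modified duration = D_Mac / (1 + y) = 2.64430 / 1.0405 = 2.54138 years.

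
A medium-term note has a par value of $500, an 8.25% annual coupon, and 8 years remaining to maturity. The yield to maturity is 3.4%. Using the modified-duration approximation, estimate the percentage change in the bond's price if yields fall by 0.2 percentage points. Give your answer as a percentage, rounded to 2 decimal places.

Periodic yield y = 0.034. Modified duration first:
  t   CF        PV=CF/(1+0.034)^t    t·PV
  1        41.25        39.8936        39.8936
  2        41.25        38.5818        77.1637
  3        41.25        37.3132       111.9396
  4        41.25        36.0863       144.3450
  5        41.25        34.8997       174.4983
  6        41.25        33.7521       202.5126
  7        41.25        32.6423       228.4958
  8       541.25       414.2224     3,313.7793
  Σ                    667.3913     4,292.6279
P = 667.3913; D_Mac = 6.43195 yrs; D_mod = 6.43195/(1+0.034) = 6.22045 yrs.
ΔP/P ≈ -D_mod · Δy = -6.22045 × (-0.002) = +0.012441 = +1.2441%.

+1.24%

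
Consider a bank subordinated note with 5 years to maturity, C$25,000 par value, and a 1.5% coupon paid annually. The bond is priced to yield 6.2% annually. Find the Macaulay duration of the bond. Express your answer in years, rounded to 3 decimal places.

4.834 years

Periodic yield y = 0.062. Discount each cash flow and weight by its year:
  t   CF        PV=CF/(1+0.062)^t    t·PV
  1       375.00       353.1073       353.1073
  2       375.00       332.4928       664.9856
  3       375.00       313.0817       939.2452
  4       375.00       294.8039     1,179.2155
  5    25,375.00    18,783.8005    93,919.0025
  Σ                 20,077.2863    97,055.5562
Price P = Σ PV = 20,077.2863.
Macaulay duration = Σ(t·PV) / P = 97,055.5562 / 20,077.2863 = 4.83410 years.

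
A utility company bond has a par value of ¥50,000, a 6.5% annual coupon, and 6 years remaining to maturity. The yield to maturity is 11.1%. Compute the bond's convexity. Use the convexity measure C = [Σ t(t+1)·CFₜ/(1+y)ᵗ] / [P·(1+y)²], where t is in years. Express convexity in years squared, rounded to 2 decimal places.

With y = 0.111:
  t   CF        PV=CF/(1+0.111)^t    t·PV        t(t+1)·PV
  1     3,250.00     2,925.2925     2,925.2925       5,850.5851
  2     3,250.00     2,633.0266     5,266.0532      15,798.1595
  3     3,250.00     2,369.9609     7,109.8828      28,439.5310
  4     3,250.00     2,133.1781     8,532.7126      42,663.5629
  5     3,250.00     1,920.0523     9,600.2617      57,601.5700
  6    53,250.00    28,316.2187   169,897.3124   1,189,281.1868
  Σ                 40,297.7292   203,331.5151   1,339,634.5953
P = 40,297.7292.
Convexity = Σ t(t+1)·PV / [P·(1+y)²] = 1,339,634.5953 / (40,297.7292 × 1.234321) = 26.93256.

26.93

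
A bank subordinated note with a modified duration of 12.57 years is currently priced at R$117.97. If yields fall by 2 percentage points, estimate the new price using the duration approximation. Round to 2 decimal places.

Duration approximation: ΔP/P ≈ -D_mod · Δy = -12.57 × (-0.02) = +0.251400.
New price ≈ 117.97 × (1 + 0.251400) = 147.627658.

R$147.63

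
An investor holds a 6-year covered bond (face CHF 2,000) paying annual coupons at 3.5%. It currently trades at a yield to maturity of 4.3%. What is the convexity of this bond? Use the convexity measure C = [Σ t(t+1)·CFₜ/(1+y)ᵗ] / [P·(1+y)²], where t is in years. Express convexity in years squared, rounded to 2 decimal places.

With y = 0.043:
  t   CF        PV=CF/(1+0.043)^t    t·PV        t(t+1)·PV
  1        70.00        67.1141        67.1141         134.2282
  2        70.00        64.3472       128.6943         386.0830
  3        70.00        61.6943       185.0829         740.3317
  4        70.00        59.1508       236.6033       1,183.0165
  5        70.00        56.7122       283.5610       1,701.3660
  6     2,070.00     1,607.9202     9,647.5213      67,532.6490
  Σ                  1,916.9388    10,548.5769      71,677.6744
P = 1,916.9388.
Convexity = Σ t(t+1)·PV / [P·(1+y)²] = 71,677.6744 / (1,916.9388 × 1.087849) = 34.37218.

34.37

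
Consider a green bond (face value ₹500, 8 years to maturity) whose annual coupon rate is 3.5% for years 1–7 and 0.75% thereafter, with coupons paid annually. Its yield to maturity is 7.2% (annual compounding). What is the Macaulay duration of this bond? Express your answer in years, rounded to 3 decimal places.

Periodic yield y = 0.072. Discount each cash flow and weight by its year:
  t   CF        PV=CF/(1+0.072)^t    t·PV
  1        17.50        16.3246        16.3246
  2        17.50        15.2282        30.4564
  3        17.50        14.2054        42.6162
  4        17.50        13.2513        53.0053
  5        17.50        12.3613        61.8065
  6        17.50        11.5311        69.1864
  7        17.50        10.7566        75.2961
  8       503.75       288.8396     2,310.7170
  Σ                    382.4981     2,659.4085
Price P = Σ PV = 382.4981.
Macaulay duration = Σ(t·PV) / P = 2,659.4085 / 382.4981 = 6.95274 years.

6.953 years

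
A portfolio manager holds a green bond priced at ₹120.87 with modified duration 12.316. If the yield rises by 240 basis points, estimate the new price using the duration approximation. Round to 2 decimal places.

₹85.14

Duration approximation: ΔP/P ≈ -D_mod · Δy = -12.316 × (+0.024) = -0.295584.
New price ≈ 120.87 × (1 - 0.295584) = 85.14276192.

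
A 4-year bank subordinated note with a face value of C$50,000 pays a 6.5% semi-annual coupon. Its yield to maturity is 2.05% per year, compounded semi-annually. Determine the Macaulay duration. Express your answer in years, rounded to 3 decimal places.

3.623 years

Periodic yield y = 0.01025. Discount each cash flow and weight by its period:
  t   CF        PV=CF/(1+0.01025)^t    t·PV
  1     1,625.00     1,608.5127     1,608.5127
  2     1,625.00     1,592.1928     3,184.3855
  3     1,625.00     1,576.0384     4,728.1151
  4     1,625.00     1,560.0479     6,240.1915
  5     1,625.00     1,544.2196     7,721.0982
  6     1,625.00     1,528.5520     9,171.3119
  7     1,625.00     1,513.0433    10,591.3030
  8    51,625.00    47,580.5208   380,644.1667
  Σ                 58,503.1275   423,889.0847
Price P = Σ PV = 58,503.1275.
Macaulay duration = Σ(t·PV) / P = 423,889.0847 / 58,503.1275 = 7.24558 half-year periods.
In years: 7.24558 / 2 = 3.62279 years.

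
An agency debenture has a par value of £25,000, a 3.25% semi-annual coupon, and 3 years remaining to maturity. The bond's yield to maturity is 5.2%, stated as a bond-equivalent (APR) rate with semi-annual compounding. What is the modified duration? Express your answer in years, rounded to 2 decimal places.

2.81 years

Periodic yield y = 0.026. First find Macaulay duration:
  t   CF        PV=CF/(1+0.026)^t    t·PV
  1       406.25       395.9552       395.9552
  2       406.25       385.9212       771.8424
  3       406.25       376.1415     1,128.4246
  4       406.25       366.6097     1,466.4387
  5       406.25       357.3194     1,786.5969
  6    25,406.25    21,779.9261   130,679.5568
  Σ                 23,661.8731   136,228.8147
P = 23,661.8731; Macaulay duration = 136,228.8147 / 23,661.8731 = 5.75731 half-year periods = 2.87866 years.
Modified duration = D_Mac / (1 + y) = 2.87866 / 1.026 = 2.80571 years.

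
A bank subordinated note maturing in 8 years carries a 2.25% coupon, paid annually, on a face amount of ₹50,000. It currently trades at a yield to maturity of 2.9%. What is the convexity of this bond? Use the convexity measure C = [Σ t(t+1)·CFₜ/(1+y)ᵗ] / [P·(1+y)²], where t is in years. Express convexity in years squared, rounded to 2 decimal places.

61.17

With y = 0.029:
  t   CF        PV=CF/(1+0.029)^t    t·PV        t(t+1)·PV
  1     1,125.00     1,093.2945     1,093.2945       2,186.5889
  2     1,125.00     1,062.4825     2,124.9649       6,374.8948
  3     1,125.00     1,032.5388     3,097.6165      12,390.4661
  4     1,125.00     1,003.4391     4,013.7564      20,068.7822
  5     1,125.00       975.1595     4,875.7974      29,254.7845
  6     1,125.00       947.6769     5,686.0611      39,802.4279
  7     1,125.00       920.9688     6,446.7813      51,574.2506
  8    51,125.00    40,673.3855   325,387.0840   2,928,483.7558
  Σ                 47,708.9455   352,725.3562   3,090,135.9508
P = 47,708.9455.
Convexity = Σ t(t+1)·PV / [P·(1+y)²] = 3,090,135.9508 / (47,708.9455 × 1.058841) = 61.17120.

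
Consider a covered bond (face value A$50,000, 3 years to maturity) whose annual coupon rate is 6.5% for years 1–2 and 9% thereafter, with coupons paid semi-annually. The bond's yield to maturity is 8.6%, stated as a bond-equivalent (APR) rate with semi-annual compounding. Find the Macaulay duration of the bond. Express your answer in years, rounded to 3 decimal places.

Periodic yield y = 0.043. Discount each cash flow and weight by its period:
  t   CF        PV=CF/(1+0.043)^t    t·PV
  1     1,625.00     1,558.0058     1,558.0058
  2     1,625.00     1,493.7735     2,987.5470
  3     1,625.00     1,432.1894     4,296.5681
  4     1,625.00     1,373.1442     5,492.5766
  5     2,250.00     1,822.8922     9,114.4608
  6    52,250.00    40,586.3919   243,518.3512
  Σ                 48,266.3968   266,967.5094
Price P = Σ PV = 48,266.3968.
Macaulay duration = Σ(t·PV) / P = 266,967.5094 / 48,266.3968 = 5.53113 half-year periods.
In years: 5.53113 / 2 = 2.76556 years.

2.766 years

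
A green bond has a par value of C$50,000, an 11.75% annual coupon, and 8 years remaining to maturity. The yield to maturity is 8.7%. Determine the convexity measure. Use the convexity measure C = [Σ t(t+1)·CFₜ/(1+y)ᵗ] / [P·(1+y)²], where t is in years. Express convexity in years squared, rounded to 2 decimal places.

With y = 0.087:
  t   CF        PV=CF/(1+0.087)^t    t·PV        t(t+1)·PV
  1     5,875.00     5,404.7838     5,404.7838      10,809.5676
  2     5,875.00     4,972.2022     9,944.4044      29,833.2133
  3     5,875.00     4,574.2431    13,722.7292      54,890.9168
  4     5,875.00     4,208.1353    16,832.5412      84,162.7060
  5     5,875.00     3,871.3296    19,356.6481     116,139.8886
  6     5,875.00     3,561.4808    21,368.8848     149,582.1933
  7     5,875.00     3,276.4313    22,935.0189     183,480.1512
  8    55,875.00    28,666.9298   229,335.4387   2,064,018.9481
  Σ                 58,535.5359   338,900.4491   2,692,917.5849
P = 58,535.5359.
Convexity = Σ t(t+1)·PV / [P·(1+y)²] = 2,692,917.5849 / (58,535.5359 × 1.181569) = 38.93538.

38.94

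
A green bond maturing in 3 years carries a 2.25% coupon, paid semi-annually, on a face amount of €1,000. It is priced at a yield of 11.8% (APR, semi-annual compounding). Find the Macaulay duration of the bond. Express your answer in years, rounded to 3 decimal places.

Periodic yield y = 0.059. Discount each cash flow and weight by its period:
  t   CF        PV=CF/(1+0.059)^t    t·PV
  1        11.25        10.6232        10.6232
  2        11.25        10.0314        20.0628
  3        11.25         9.4725        28.4175
  4        11.25         8.9448        35.7790
  5        11.25         8.4464        42.2321
  6     1,011.25       716.9399     4,301.6396
  Σ                    764.4582     4,438.7543
Price P = Σ PV = 764.4582.
Macaulay duration = Σ(t·PV) / P = 4,438.7543 / 764.4582 = 5.80641 half-year periods.
In years: 5.80641 / 2 = 2.90320 years.

2.903 years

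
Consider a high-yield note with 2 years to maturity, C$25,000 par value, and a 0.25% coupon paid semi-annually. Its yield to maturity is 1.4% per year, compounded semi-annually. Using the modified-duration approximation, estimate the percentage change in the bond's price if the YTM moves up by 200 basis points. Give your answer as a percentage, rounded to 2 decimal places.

-3.96%

Periodic yield y = 0.007. Modified duration first:
  t   CF        PV=CF/(1+0.007)^t    t·PV
  1        31.25        31.0328        31.0328
  2        31.25        30.8171        61.6341
  3        31.25        30.6028        91.8085
  4    25,031.25    24,342.4707    97,369.8827
  Σ                 24,434.9233    97,554.3581
P = 24,434.9233; D_Mac = 3.99242 half-year periods = 1.99621 yrs; D_mod = 1.99621/(1+0.007) = 1.98233 yrs.
ΔP/P ≈ -D_mod · Δy = -1.98233 × (+0.02) = -0.039647 = -3.9647%.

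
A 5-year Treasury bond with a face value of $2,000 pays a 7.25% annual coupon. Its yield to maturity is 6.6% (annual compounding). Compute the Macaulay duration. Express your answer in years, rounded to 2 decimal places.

Periodic yield y = 0.066. Discount each cash flow and weight by its year:
  t   CF        PV=CF/(1+0.066)^t    t·PV
  1       145.00       136.0225       136.0225
  2       145.00       127.6009       255.2017
  3       145.00       119.7006       359.1019
  4       145.00       112.2895       449.1580
  5     2,145.00     1,558.2648     7,791.3242
  Σ                  2,053.8783     8,990.8083
Price P = Σ PV = 2,053.8783.
Macaulay duration = Σ(t·PV) / P = 8,990.8083 / 2,053.8783 = 4.37748 years.

4.38 years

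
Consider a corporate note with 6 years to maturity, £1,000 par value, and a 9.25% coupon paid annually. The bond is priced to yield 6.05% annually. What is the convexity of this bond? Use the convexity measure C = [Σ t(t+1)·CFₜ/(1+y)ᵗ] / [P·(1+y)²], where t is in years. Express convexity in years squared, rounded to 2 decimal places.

With y = 0.0605:
  t   CF        PV=CF/(1+0.0605)^t    t·PV        t(t+1)·PV
  1        92.50        87.2230        87.2230         174.4460
  2        92.50        82.2471       164.4941         493.4824
  3        92.50        77.5550       232.6650         930.6598
  4        92.50        73.1306       292.5223       1,462.6117
  5        92.50        68.9586       344.7929       2,068.7577
  6     1,092.50       767.9933     4,607.9596      32,255.7169
  Σ                  1,157.1075     5,729.6569      37,385.6745
P = 1,157.1075.
Convexity = Σ t(t+1)·PV / [P·(1+y)²] = 37,385.6745 / (1,157.1075 × 1.124660) = 28.72832.

28.73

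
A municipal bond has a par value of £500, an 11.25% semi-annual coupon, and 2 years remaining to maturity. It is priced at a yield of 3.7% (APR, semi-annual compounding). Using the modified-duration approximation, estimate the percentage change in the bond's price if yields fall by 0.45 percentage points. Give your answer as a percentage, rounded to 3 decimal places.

Periodic yield y = 0.0185. Modified duration first:
  t   CF        PV=CF/(1+0.0185)^t    t·PV
  1       28.125        27.6141        27.6141
  2       28.125        27.1126        54.2251
  3       28.125        26.6201        79.8603
  4      528.125       490.7865     1,963.1459
  Σ                    572.1333     2,124.8454
P = 572.1333; D_Mac = 3.71390 half-year periods = 1.85695 yrs; D_mod = 1.85695/(1+0.0185) = 1.82322 yrs.
ΔP/P ≈ -D_mod · Δy = -1.82322 × (-0.0045) = +0.008204 = +0.8204%.

+0.820%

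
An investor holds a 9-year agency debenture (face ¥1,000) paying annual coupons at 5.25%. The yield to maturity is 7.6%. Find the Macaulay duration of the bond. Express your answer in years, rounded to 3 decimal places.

7.242 years

Periodic yield y = 0.076. Discount each cash flow and weight by its year:
  t   CF        PV=CF/(1+0.076)^t    t·PV
  1        52.50        48.7918        48.7918
  2        52.50        45.3456        90.6911
  3        52.50        42.1427       126.4281
  4        52.50        39.1661       156.6644
  5        52.50        36.3997       181.9986
  6        52.50        33.8287       202.9724
  7        52.50        31.4393       220.0754
  8        52.50        29.2187       233.7497
  9     1,052.50       544.3919     4,899.5272
  Σ                    850.7246     6,160.8987
Price P = Σ PV = 850.7246.
Macaulay duration = Σ(t·PV) / P = 6,160.8987 / 850.7246 = 7.24194 years.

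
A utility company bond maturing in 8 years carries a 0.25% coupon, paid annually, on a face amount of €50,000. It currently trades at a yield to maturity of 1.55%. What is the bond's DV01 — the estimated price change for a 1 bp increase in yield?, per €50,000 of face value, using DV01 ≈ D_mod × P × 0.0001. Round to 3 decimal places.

€35.235

Periodic yield y = 0.0155.
  t   CF        PV=CF/(1+0.0155)^t    t·PV
  1       125.00       123.0921       123.0921
  2       125.00       121.2133       242.4265
  3       125.00       119.3631       358.0894
  4       125.00       117.5412       470.1650
  5       125.00       115.7472       578.7358
  6       125.00       113.9805       683.8828
  7       125.00       112.2407       785.6852
  8    50,125.00    44,321.5524   354,572.4193
  Σ                 45,144.7305   357,814.4962
P = 45,144.7305; D_Mac = 7.92594 yrs; D_mod = 7.80496 yrs.
DV01 ≈ 7.80496 × 45,144.7305 × 0.0001 = 35.235302.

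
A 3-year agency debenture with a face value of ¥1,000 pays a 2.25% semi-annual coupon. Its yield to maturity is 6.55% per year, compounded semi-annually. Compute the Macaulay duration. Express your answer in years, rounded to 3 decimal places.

2.911 years

Periodic yield y = 0.03275. Discount each cash flow and weight by its period:
  t   CF        PV=CF/(1+0.03275)^t    t·PV
  1        11.25        10.8932        10.8932
  2        11.25        10.5478        21.0956
  3        11.25        10.2133        30.6400
  4        11.25         9.8894        39.5578
  5        11.25         9.5758        47.8792
  6     1,011.25       833.4649     5,000.7894
  Σ                    884.5845     5,150.8551
Price P = Σ PV = 884.5845.
Macaulay duration = Σ(t·PV) / P = 5,150.8551 / 884.5845 = 5.82291 half-year periods.
In years: 5.82291 / 2 = 2.91145 years.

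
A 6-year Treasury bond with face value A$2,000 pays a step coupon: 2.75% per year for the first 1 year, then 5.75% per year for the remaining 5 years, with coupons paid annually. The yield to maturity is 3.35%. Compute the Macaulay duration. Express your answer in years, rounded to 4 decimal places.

Periodic yield y = 0.0335. Discount each cash flow and weight by its year:
  t   CF        PV=CF/(1+0.0335)^t    t·PV
  1        55.00        53.2172        53.2172
  2       115.00       107.6656       215.3312
  3       115.00       104.1757       312.5271
  4       115.00       100.7989       403.1957
  5       115.00        97.5316       487.6581
  6     2,115.00     1,735.5914    10,413.5483
  Σ                  2,198.9804    11,885.4776
Price P = Σ PV = 2,198.9804.
Macaulay duration = Σ(t·PV) / P = 11,885.4776 / 2,198.9804 = 5.40499 years.

5.4050 years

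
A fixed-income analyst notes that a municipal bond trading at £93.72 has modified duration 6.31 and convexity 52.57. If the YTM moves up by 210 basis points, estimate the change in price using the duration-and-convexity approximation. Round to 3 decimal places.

-£11.332

Duration effect: -D_mod·Δy = -6.31 × (+0.021) = -0.132510
Convexity effect: ½·C·(Δy)² = 0.5 × 52.57 × (0.021)² = +0.011591685
ΔP/P ≈ -0.132510 + 0.011591685 = -0.120918315
ΔP ≈ 93.72 × (-0.120918315) = -11.3324644818.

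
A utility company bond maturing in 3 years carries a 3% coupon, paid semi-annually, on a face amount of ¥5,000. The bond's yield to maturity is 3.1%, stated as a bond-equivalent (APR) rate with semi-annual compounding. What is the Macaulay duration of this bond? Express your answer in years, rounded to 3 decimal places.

Periodic yield y = 0.0155. Discount each cash flow and weight by its period:
  t   CF        PV=CF/(1+0.0155)^t    t·PV
  1        75.00        73.8552        73.8552
  2        75.00        72.7280       145.4559
  3        75.00        71.6179       214.8536
  4        75.00        70.5247       282.0990
  5        75.00        69.4483       347.2415
  6     5,075.00     4,627.6071    27,765.6427
  Σ                  4,985.7813    28,829.1480
Price P = Σ PV = 4,985.7813.
Macaulay duration = Σ(t·PV) / P = 28,829.1480 / 4,985.7813 = 5.78227 half-year periods.
In years: 5.78227 / 2 = 2.89114 years.

2.891 years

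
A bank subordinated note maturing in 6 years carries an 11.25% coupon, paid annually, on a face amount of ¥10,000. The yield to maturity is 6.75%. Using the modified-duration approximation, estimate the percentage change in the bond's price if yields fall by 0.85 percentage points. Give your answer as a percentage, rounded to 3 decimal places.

Periodic yield y = 0.0675. Modified duration first:
  t   CF        PV=CF/(1+0.0675)^t    t·PV
  1     1,125.00     1,053.8642     1,053.8642
  2     1,125.00       987.2264     1,974.4528
  3     1,125.00       924.8022     2,774.4067
  4     1,125.00       866.3253     3,465.3011
  5     1,125.00       811.5459     4,057.7296
  6    11,125.00     7,517.8338    45,107.0025
  Σ                 12,161.5978    58,432.7569
P = 12,161.5978; D_Mac = 4.80469 yrs; D_mod = 4.80469/(1+0.0675) = 4.50088 yrs.
ΔP/P ≈ -D_mod · Δy = -4.50088 × (-0.0085) = +0.038258 = +3.8258%.

+3.826%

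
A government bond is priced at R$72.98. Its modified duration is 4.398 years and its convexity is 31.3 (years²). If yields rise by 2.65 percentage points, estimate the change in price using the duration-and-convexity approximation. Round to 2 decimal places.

-R$7.70

Duration effect: -D_mod·Δy = -4.398 × (+0.0265) = -0.116547
Convexity effect: ½·C·(Δy)² = 0.5 × 31.3 × (0.0265)² = +0.0109902125
ΔP/P ≈ -0.116547 + 0.0109902125 = -0.1055567875
ΔP ≈ 72.98 × (-0.1055567875) = -7.70353435175.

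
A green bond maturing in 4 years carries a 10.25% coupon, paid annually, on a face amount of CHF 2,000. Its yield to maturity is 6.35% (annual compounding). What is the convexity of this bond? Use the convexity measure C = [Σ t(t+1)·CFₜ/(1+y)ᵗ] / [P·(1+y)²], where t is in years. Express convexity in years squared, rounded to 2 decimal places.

With y = 0.0635:
  t   CF        PV=CF/(1+0.0635)^t    t·PV        t(t+1)·PV
  1       205.00       192.7598       192.7598         385.5195
  2       205.00       181.2504       362.5007       1,087.5021
  3       205.00       170.4282       511.2845       2,045.1380
  4     2,205.00     1,723.6878     6,894.7513      34,473.7567
  Σ                  2,268.1261     7,961.2963      37,991.9164
P = 2,268.1261.
Convexity = Σ t(t+1)·PV / [P·(1+y)²] = 37,991.9164 / (2,268.1261 × 1.131032) = 14.80979.

14.81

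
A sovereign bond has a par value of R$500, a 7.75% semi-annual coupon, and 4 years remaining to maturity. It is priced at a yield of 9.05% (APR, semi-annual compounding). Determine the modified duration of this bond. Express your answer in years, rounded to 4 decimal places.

3.3506 years

Periodic yield y = 0.04525. First find Macaulay duration:
  t   CF        PV=CF/(1+0.04525)^t    t·PV
  1       19.375        18.5362        18.5362
  2       19.375        17.7338        35.4676
  3       19.375        16.9661        50.8982
  4       19.375        16.2316        64.9264
  5       19.375        15.5289        77.6445
  6       19.375        14.8566        89.1399
  7       19.375        14.2135        99.4944
  8      519.375       364.5185     2,916.1484
  Σ                    478.5852     3,352.2555
P = 478.5852; Macaulay duration = 3,352.2555 / 478.5852 = 7.00451 half-year periods = 3.50226 years.
Modified duration = D_Mac / (1 + y) = 3.50226 / 1.04525 = 3.35064 years.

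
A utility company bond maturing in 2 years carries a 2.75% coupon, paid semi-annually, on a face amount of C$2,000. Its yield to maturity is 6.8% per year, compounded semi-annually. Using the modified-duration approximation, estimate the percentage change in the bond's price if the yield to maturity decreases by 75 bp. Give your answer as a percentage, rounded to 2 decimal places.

Periodic yield y = 0.034. Modified duration first:
  t   CF        PV=CF/(1+0.034)^t    t·PV
  1        27.50        26.5957        26.5957
  2        27.50        25.7212        51.4424
  3        27.50        24.8755        74.6264
  4     2,027.50     1,773.6940     7,094.7762
  Σ                  1,850.8865     7,247.4407
P = 1,850.8865; D_Mac = 3.91566 half-year periods = 1.95783 yrs; D_mod = 1.95783/(1+0.034) = 1.89345 yrs.
ΔP/P ≈ -D_mod · Δy = -1.89345 × (-0.0075) = +0.014201 = +1.4201%.

+1.42%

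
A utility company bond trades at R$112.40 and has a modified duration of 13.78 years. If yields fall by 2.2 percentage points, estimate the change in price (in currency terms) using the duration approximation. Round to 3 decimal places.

Duration approximation: ΔP/P ≈ -D_mod · Δy = -13.78 × (-0.022) = +0.303160.
ΔP ≈ 112.40 × (+0.303160) = +34.075184.

+R$34.075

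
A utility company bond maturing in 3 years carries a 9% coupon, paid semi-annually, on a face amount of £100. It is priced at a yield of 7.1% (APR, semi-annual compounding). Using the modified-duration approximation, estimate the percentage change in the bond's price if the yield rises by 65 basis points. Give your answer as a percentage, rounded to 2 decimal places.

-1.70%

Periodic yield y = 0.0355. Modified duration first:
  t   CF        PV=CF/(1+0.0355)^t    t·PV
  1         4.50         4.3457         4.3457
  2         4.50         4.1967         8.3935
  3         4.50         4.0529        12.1586
  4         4.50         3.9139        15.6557
  5         4.50         3.7797        18.8987
  6       104.50        84.7648       508.5890
  Σ                    105.0538       568.0411
P = 105.0538; D_Mac = 5.40714 half-year periods = 2.70357 yrs; D_mod = 2.70357/(1+0.0355) = 2.61089 yrs.
ΔP/P ≈ -D_mod · Δy = -2.61089 × (+0.0065) = -0.016971 = -1.6971%.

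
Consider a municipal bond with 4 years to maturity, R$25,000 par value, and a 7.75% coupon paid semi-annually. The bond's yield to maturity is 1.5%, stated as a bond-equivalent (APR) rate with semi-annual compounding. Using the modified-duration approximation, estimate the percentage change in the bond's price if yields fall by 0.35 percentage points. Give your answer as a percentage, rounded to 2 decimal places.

+1.24%

Periodic yield y = 0.0075. Modified duration first:
  t   CF        PV=CF/(1+0.0075)^t    t·PV
  1       968.75       961.5385       961.5385
  2       968.75       954.3806     1,908.7612
  3       968.75       947.2760     2,841.8281
  4       968.75       940.2244     3,760.8974
  5       968.75       933.2252     4,666.1258
  6       968.75       926.2781     5,557.6685
  7       968.75       919.3827     6,435.6790
  8    25,968.75    24,461.9237   195,695.3895
  Σ                 31,044.2291   221,827.8880
P = 31,044.2291; D_Mac = 7.14554 half-year periods = 3.57277 yrs; D_mod = 3.57277/(1+0.0075) = 3.54618 yrs.
ΔP/P ≈ -D_mod · Δy = -3.54618 × (-0.0035) = +0.012412 = +1.2412%.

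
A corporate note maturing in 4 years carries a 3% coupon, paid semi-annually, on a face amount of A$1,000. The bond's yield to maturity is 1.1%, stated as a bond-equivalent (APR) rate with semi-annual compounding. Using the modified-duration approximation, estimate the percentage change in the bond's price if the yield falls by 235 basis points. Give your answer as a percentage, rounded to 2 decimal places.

Periodic yield y = 0.0055. Modified duration first:
  t   CF        PV=CF/(1+0.0055)^t    t·PV
  1        15.00        14.9180        14.9180
  2        15.00        14.8364        29.6727
  3        15.00        14.7552        44.2656
  4        15.00        14.6745        58.6980
  5        15.00        14.5942        72.9711
  6        15.00        14.5144        87.0863
  7        15.00        14.4350       101.0450
  8     1,015.00       971.4254     7,771.4030
  Σ                  1,074.1530     8,180.0596
P = 1,074.1530; D_Mac = 7.61536 half-year periods = 3.80768 yrs; D_mod = 3.80768/(1+0.0055) = 3.78685 yrs.
ΔP/P ≈ -D_mod · Δy = -3.78685 × (-0.0235) = +0.088991 = +8.8991%.

+8.90%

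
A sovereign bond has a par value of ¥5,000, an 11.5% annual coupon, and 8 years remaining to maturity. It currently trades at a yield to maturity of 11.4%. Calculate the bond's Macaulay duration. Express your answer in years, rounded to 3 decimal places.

5.643 years

Periodic yield y = 0.114. Discount each cash flow and weight by its year:
  t   CF        PV=CF/(1+0.114)^t    t·PV
  1       575.00       516.1580       516.1580
  2       575.00       463.3375       926.6750
  3       575.00       415.9224     1,247.7671
  4       575.00       373.3594     1,493.4376
  5       575.00       335.1521     1,675.7603
  6       575.00       300.8546     1,805.1278
  7       575.00       270.0670     1,890.4690
  8     5,575.00     2,350.5167    18,804.1338
  Σ                  5,025.3677    28,359.5285
Price P = Σ PV = 5,025.3677.
Macaulay duration = Σ(t·PV) / P = 28,359.5285 / 5,025.3677 = 5.64327 years.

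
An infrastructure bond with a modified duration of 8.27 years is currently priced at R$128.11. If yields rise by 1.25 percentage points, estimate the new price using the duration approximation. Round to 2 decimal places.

Duration approximation: ΔP/P ≈ -D_mod · Δy = -8.27 × (+0.0125) = -0.103375.
New price ≈ 128.11 × (1 - 0.103375) = 114.86662875.

R$114.87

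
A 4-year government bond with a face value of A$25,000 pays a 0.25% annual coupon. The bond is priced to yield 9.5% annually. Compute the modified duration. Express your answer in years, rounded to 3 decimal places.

3.636 years

Periodic yield y = 0.095. First find Macaulay duration:
  t   CF        PV=CF/(1+0.095)^t    t·PV
  1        62.50        57.0776        57.0776
  2        62.50        52.1257       104.2514
  3        62.50        47.6034       142.8101
  4    25,062.50    17,432.8307    69,731.3229
  Σ                 17,589.6374    70,035.4620
P = 17,589.6374; Macaulay duration = 70,035.4620 / 17,589.6374 = 3.98163 years.
Modified duration = D_Mac / (1 + y) = 3.98163 / 1.095 = 3.63619 years.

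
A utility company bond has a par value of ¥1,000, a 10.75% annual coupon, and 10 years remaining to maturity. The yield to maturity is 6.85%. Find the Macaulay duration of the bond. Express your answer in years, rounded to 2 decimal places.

6.99 years

Periodic yield y = 0.0685. Discount each cash flow and weight by its year:
  t   CF        PV=CF/(1+0.0685)^t    t·PV
  1       107.50       100.6083       100.6083
  2       107.50        94.1585       188.3169
  3       107.50        88.1221       264.3663
  4       107.50        82.4727       329.8909
  5       107.50        77.1855       385.9276
  6       107.50        72.2373       433.4236
  7       107.50        67.6062       473.2437
  8       107.50        63.2721       506.1768
  9       107.50        59.2158       532.9424
  10    1,107.50       570.9505     5,709.5052
  Σ                  1,275.8291     8,924.4017
Price P = Σ PV = 1,275.8291.
Macaulay duration = Σ(t·PV) / P = 8,924.4017 / 1,275.8291 = 6.99498 years.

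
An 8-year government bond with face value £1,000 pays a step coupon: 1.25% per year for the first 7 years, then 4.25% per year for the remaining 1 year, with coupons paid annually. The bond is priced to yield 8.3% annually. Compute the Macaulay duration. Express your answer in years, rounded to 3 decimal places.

Periodic yield y = 0.083. Discount each cash flow and weight by its year:
  t   CF        PV=CF/(1+0.083)^t    t·PV
  1        12.50        11.5420        11.5420
  2        12.50        10.6574        21.3149
  3        12.50         9.8407        29.5220
  4        12.50         9.0865        36.3460
  5        12.50         8.3901        41.9506
  6        12.50         7.7471        46.4826
  7        12.50         7.1534        50.0736
  8     1,042.50       550.8691     4,406.9528
  Σ                    615.2863     4,644.1844
Price P = Σ PV = 615.2863.
Macaulay duration = Σ(t·PV) / P = 4,644.1844 / 615.2863 = 7.54801 years.

7.548 years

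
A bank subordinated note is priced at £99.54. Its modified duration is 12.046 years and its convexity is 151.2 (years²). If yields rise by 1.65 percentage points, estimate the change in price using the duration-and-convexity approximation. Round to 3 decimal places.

-£17.736

Duration effect: -D_mod·Δy = -12.046 × (+0.0165) = -0.198759
Convexity effect: ½·C·(Δy)² = 0.5 × 151.2 × (0.0165)² = +0.0205821
ΔP/P ≈ -0.198759 + 0.0205821 = -0.1781769
ΔP ≈ 99.54 × (-0.1781769) = -17.735728626.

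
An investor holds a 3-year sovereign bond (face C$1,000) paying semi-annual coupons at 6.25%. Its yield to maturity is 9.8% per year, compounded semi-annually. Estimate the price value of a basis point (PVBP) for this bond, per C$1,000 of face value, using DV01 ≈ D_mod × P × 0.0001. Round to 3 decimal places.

Periodic yield y = 0.049.
  t   CF        PV=CF/(1+0.049)^t    t·PV
  1        31.25        29.7903        29.7903
  2        31.25        28.3987        56.7975
  3        31.25        27.0722        81.2166
  4        31.25        25.8076       103.2305
  5        31.25        24.6021       123.0106
  6     1,031.25       773.9467     4,643.6800
  Σ                    909.6176     5,037.7255
P = 909.6176; D_Mac = 5.53829 half-year periods = 2.76914 yrs; D_mod = 2.63979 yrs.
DV01 ≈ 2.63979 × 909.6176 × 0.0001 = 0.240120.

C$0.240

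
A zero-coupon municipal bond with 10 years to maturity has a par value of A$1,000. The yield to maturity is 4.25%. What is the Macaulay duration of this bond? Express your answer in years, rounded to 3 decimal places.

A zero-coupon bond has a single cash flow at maturity, so its Macaulay duration equals its maturity: 10 years.

10.000 years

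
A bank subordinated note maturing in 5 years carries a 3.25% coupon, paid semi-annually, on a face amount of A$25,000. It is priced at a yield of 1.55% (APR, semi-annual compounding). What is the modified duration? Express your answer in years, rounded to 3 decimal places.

Periodic yield y = 0.00775. First find Macaulay duration:
  t   CF        PV=CF/(1+0.00775)^t    t·PV
  1       406.25       403.1258       403.1258
  2       406.25       400.0256       800.0512
  3       406.25       396.9492     1,190.8477
  4       406.25       393.8965     1,575.5861
  5       406.25       390.8673     1,954.3365
  6       406.25       387.8614     2,327.1683
  7       406.25       384.8786     2,694.1500
  8       406.25       381.9187     3,055.3496
  9       406.25       378.9816     3,410.8343
  10   25,406.25    23,518.6560   235,186.5595
  Σ                 27,037.1606   252,598.0088
P = 27,037.1606; Macaulay duration = 252,598.0088 / 27,037.1606 = 9.34262 half-year periods = 4.67131 years.
Modified duration = D_Mac / (1 + y) = 4.67131 / 1.00775 = 4.63539 years.

4.635 years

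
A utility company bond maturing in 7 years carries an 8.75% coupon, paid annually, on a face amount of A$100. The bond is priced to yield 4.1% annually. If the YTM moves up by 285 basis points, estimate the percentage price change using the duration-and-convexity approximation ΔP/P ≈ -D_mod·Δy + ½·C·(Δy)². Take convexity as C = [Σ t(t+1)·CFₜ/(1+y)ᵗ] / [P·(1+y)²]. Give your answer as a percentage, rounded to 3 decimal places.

With y = 0.041:
  t   CF        PV=CF/(1+0.041)^t    t·PV        t(t+1)·PV
  1         8.75         8.4054         8.4054          16.8108
  2         8.75         8.0743        16.1487          48.4460
  3         8.75         7.7563        23.2690          93.0759
  4         8.75         7.4508        29.8034         149.0168
  5         8.75         7.1574        35.7869         214.7216
  6         8.75         6.8755        41.2529         288.7706
  7       108.75        82.0870       574.6087       4,596.8696
  Σ                    127.8067       729.2749       5,407.7112
P = 127.8067; D_Mac = 5.70608 yrs; D_mod = 5.48134 yrs; C = 39.04437.
Duration effect: -5.48134 × (+0.0285) = -0.156218
Convexity effect: 0.5 × 39.04437 × (0.0285)² = +0.0158569
ΔP/P ≈ -0.156218 + 0.0158569 = -0.140361 = -14.0361%.

-14.036%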